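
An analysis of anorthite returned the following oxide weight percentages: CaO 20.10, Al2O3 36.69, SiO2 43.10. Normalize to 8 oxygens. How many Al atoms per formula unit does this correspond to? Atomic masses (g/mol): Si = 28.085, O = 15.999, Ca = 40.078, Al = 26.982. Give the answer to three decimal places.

20.10 wt% CaO ÷ 56.077 g/mol = 0.35844 mol, giving 0.35844 Ca and 0.35844 O.
36.69 wt% Al2O3 ÷ 101.961 g/mol = 0.35984 mol, giving 0.71968 Al and 1.07952 O.
43.10 wt% SiO2 ÷ 60.083 g/mol = 0.71734 mol, giving 0.71734 Si and 1.43468 O.
Oxygen sums to 2.87264; scaling by 8/2.87264 = 2.78489 puts the formula on 8 O.
Al: 0.71968 × 2.78489 = 2.004 atoms per formula unit.

2.004 Al apfu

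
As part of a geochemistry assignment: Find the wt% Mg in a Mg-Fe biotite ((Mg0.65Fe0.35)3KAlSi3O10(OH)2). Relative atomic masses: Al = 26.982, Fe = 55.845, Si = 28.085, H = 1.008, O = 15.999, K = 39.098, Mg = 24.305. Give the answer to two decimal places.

10.52 mass %

M((Mg0.65Fe0.35)3KAlSi3O10(OH)2) = 450.371 g/mol.
Mg contributes 1.95 × 24.305 = 47.395 g per mole.
47.395/450.371 = 0.1052 → 10.52%.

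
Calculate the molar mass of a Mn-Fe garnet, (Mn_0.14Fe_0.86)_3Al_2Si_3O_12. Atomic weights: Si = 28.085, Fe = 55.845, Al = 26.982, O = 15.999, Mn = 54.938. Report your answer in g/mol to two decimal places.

Mn: 0.42 × 54.938 = 23.0740
Fe: 2.58 × 55.845 = 144.0801
Al: 2 × 26.982 = 53.9640
Si: 3 × 28.085 = 84.2550
O: 12 × 15.999 = 191.9880
Summing the contributions gives the formula mass.

497.36 g/mol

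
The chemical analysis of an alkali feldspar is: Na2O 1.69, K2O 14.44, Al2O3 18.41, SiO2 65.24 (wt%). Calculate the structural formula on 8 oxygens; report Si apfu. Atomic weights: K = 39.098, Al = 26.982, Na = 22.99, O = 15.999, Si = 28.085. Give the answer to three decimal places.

Na2O: 1.69/61.979 = 0.02727 mol → 0.05454 mol Na, 0.02727 mol O.
K2O: 14.44/94.195 = 0.15330 mol → 0.30660 mol K, 0.15330 mol O.
Al2O3: 18.41/101.961 = 0.18056 mol → 0.36112 mol Al, 0.54168 mol O.
SiO2: 65.24/60.083 = 1.08583 mol → 1.08583 mol Si, 2.17166 mol O.
Total oxygen = 2.89391 mol. Normalization factor = 8/2.89391 = 2.76443.
Si per 8 O = 1.08583 × 2.76443 = 3.002.

3.002 Si apfu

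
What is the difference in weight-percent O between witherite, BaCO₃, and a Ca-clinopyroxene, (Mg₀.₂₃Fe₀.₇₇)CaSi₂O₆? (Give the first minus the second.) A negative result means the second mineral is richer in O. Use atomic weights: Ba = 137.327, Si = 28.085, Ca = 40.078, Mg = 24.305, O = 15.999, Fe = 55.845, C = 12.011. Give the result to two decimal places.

-15.54 percentage points

O in BaCO₃: molar mass 197.335 g/mol; 3×15.999 = 47.997 g → 24.32 wt%.
O in (Mg₀.₂₃Fe₀.₇₇)CaSi₂O₆: molar mass 240.833 g/mol; 6×15.999 = 95.994 g → 39.86 wt%.
Difference = 24.32 − 39.86 = -15.54 percentage points.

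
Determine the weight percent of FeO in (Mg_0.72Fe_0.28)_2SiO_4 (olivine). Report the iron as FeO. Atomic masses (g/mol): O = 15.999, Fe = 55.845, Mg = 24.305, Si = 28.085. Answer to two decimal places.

25.41 wt%

Molar mass of (Mg_0.72Fe_0.28)_2SiO_4 = 1.44*24.305 + 0.56*55.845 + 1*28.085 + 4*15.999 = 158.353 g/mol.
Each formula unit contains 0.56 Fe, equivalent to 0.56/1 = 0.5600 mol FeO.
M(FeO) = 1×55.845 + 1×15.999 = 71.844 g/mol.
Mass of FeO per formula unit = 0.5600 × 71.844 = 40.233 g.
FeO wt% = 40.233 / 158.353 × 100 = 25.41%.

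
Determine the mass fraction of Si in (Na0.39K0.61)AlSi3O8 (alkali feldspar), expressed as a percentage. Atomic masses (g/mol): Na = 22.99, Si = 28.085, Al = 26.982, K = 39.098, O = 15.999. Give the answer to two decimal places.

M((Na0.39K0.61)AlSi3O8) = 272.045 g/mol.
Si contributes 3 × 28.085 = 84.255 g per mole.
84.255/272.045 = 0.3097 → 30.97%.

30.97 mass %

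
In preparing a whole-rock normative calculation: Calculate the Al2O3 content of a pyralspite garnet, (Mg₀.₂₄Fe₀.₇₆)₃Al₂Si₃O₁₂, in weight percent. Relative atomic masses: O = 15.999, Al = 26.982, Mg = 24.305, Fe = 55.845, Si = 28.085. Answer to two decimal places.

M((Mg₀.₂₄Fe₀.₇₆)₃Al₂Si₃O₁₂) = 475.033 g/mol; M(Al2O3) = 101.961 g/mol.
Moles Al2O3 per formula unit = 2 Al ÷ 2 = 1.0000.
Al2O3 fraction = (1.0000 × 101.961) / 475.033 = 101.961/475.033 = 0.2146.

21.46 wt%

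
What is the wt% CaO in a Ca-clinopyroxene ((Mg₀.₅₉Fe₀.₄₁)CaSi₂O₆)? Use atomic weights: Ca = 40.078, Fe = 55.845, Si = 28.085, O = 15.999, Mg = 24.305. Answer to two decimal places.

Molar mass of (Mg₀.₅₉Fe₀.₄₁)CaSi₂O₆ = 0.59*24.305 + 0.41*55.845 + 1*40.078 + 2*28.085 + 6*15.999 = 229.478 g/mol.
Each formula unit contains 1 Ca, equivalent to 1/1 = 1.0000 mol CaO.
M(CaO) = 1×40.078 + 1×15.999 = 56.077 g/mol.
Mass of CaO per formula unit = 1.0000 × 56.077 = 56.077 g.
CaO wt% = 56.077 / 229.478 × 100 = 24.44%.

24.44 wt%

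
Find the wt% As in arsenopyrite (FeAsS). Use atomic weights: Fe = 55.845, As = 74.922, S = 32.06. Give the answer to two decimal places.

Molar mass of FeAsS: 1·55.845 + 1·74.922 + 1·32.06 = 162.827 g/mol.
Mass of As per formula unit: 1 × 74.922 = 74.922 g.
Weight fraction As = 74.922 / 162.827 = 0.4601.

46.01 weight percent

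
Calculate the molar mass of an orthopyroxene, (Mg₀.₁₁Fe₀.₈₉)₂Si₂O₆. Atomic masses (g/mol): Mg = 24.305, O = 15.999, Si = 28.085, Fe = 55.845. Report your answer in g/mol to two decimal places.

256.92 g/mol

The formula mass is the sum 0.22×24.305 + 1.78×55.845 + 2×28.085 + 6×15.999.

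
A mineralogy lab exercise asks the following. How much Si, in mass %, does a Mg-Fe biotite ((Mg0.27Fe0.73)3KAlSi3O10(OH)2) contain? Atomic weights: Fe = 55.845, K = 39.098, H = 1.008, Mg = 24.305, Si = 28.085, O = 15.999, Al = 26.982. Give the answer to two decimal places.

Molar mass of (Mg0.27Fe0.73)3KAlSi3O10(OH)2: 0.81·24.305 + 2.19·55.845 + 1·39.098 + 1·26.982 + 3·28.085 + 12·15.999 + 2·1.008 = 486.327 g/mol.
Mass of Si per formula unit: 3 × 28.085 = 84.255 g.
Weight fraction Si = 84.255 / 486.327 = 0.1732.

17.32 mass %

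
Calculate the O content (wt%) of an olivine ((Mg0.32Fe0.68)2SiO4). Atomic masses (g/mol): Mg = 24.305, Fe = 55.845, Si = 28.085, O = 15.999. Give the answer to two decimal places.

34.86 wt%

M((Mg0.32Fe0.68)2SiO4) = 183.585 g/mol.
O contributes 4 × 15.999 = 63.996 g per mole.
63.996/183.585 = 0.3486 → 34.86%.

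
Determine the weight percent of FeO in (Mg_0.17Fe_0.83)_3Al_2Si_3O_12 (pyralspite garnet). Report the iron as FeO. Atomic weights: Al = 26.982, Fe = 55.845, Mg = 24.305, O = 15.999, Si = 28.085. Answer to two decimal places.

Molar mass of (Mg_0.17Fe_0.83)_3Al_2Si_3O_12 = 0.51×24.305 + 2.49×55.845 + 2×26.982 + 3×28.085 + 12×15.999 = 481.657 g/mol.
Each formula unit contains 2.49 Fe, equivalent to 2.49/1 = 2.4900 mol FeO.
M(FeO) = 1×55.845 + 1×15.999 = 71.844 g/mol.
Mass of FeO per formula unit = 2.4900 × 71.844 = 178.892 g.
FeO wt% = 178.892 / 481.657 × 100 = 37.14%.

37.14 wt%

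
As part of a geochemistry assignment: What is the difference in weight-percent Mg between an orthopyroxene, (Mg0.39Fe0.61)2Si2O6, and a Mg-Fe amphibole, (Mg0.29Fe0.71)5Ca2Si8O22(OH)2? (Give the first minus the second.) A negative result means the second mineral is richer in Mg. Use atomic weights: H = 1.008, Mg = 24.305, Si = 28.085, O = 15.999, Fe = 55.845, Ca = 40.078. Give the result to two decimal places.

4.11 percentage points

First mineral: 18.958 g Mg in 239.253 g formula = 7.92 wt% Mg.
Second mineral: 35.242 g Mg in 924.320 g formula = 3.81 wt% Mg.
7.92% − 3.81% gives a difference of 4.11 percentage points.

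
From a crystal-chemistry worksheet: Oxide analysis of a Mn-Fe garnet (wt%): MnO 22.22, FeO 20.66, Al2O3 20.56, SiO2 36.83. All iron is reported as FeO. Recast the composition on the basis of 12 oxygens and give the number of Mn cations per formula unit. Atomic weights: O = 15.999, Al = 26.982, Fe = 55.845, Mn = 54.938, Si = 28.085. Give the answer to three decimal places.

MnO: 22.22/70.937 = 0.31324 mol → 0.31324 mol Mn, 0.31324 mol O.
FeO: 20.66/71.844 = 0.28757 mol → 0.28757 mol Fe, 0.28757 mol O.
Al2O3: 20.56/101.961 = 0.20165 mol → 0.40330 mol Al, 0.60495 mol O.
SiO2: 36.83/60.083 = 0.61299 mol → 0.61299 mol Si, 1.22598 mol O.
Total oxygen = 2.43174 mol. Normalization factor = 12/2.43174 = 4.93474.
Mn per 12 O = 0.31324 × 4.93474 = 1.546.

1.546 Mn apfu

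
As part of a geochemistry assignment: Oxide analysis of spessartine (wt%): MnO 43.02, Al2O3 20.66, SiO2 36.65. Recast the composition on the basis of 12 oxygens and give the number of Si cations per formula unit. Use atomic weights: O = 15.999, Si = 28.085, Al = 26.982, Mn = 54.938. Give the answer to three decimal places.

MnO (M=70.937): mol = 0.60645; Mn = 0.60645, O = 0.60645.
Al2O3 (M=101.961): mol = 0.20263; Al = 0.40526, O = 0.60789.
SiO2 (M=60.083): mol = 0.60999; Si = 0.60999, O = 1.21998.
ΣO = 2.43432; factor = 12/ΣO = 4.92951.
Si apfu = 0.60999 × 4.92951 = 3.007.

3.007 Si apfu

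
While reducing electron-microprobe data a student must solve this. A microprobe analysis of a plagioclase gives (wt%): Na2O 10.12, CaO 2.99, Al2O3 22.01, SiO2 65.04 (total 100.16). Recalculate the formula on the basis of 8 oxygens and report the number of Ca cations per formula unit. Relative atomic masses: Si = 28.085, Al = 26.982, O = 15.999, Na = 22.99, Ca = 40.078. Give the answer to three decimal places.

Na2O: 10.12/61.979 = 0.16328 mol → 0.32656 mol Na, 0.16328 mol O.
CaO: 2.99/56.077 = 0.05332 mol → 0.05332 mol Ca, 0.05332 mol O.
Al2O3: 22.01/101.961 = 0.21587 mol → 0.43174 mol Al, 0.64761 mol O.
SiO2: 65.04/60.083 = 1.08250 mol → 1.08250 mol Si, 2.16500 mol O.
Total oxygen = 3.02921 mol. Normalization factor = 8/3.02921 = 2.64095.
Ca per 8 O = 0.05332 × 2.64095 = 0.141.

0.141 Ca apfu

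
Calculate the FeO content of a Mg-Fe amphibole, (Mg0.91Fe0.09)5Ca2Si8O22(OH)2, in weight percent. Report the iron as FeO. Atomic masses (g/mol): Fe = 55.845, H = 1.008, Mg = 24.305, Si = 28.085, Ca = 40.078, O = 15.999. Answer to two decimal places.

3.91 wt%

M((Mg0.91Fe0.09)5Ca2Si8O22(OH)2) = 826.546 g/mol; M(FeO) = 71.844 g/mol.
Moles FeO per formula unit = 0.45 Fe ÷ 1 = 0.4500.
FeO fraction = (0.4500 × 71.844) / 826.546 = 32.330/826.546 = 0.0391.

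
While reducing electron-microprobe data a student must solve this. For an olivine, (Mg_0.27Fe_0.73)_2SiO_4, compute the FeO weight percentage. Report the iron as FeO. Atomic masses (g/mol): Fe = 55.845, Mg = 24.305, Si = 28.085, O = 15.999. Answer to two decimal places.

M((Mg_0.27Fe_0.73)_2SiO_4) = 186.739 g/mol; M(FeO) = 71.844 g/mol.
Moles FeO per formula unit = 1.46 Fe ÷ 1 = 1.4600.
FeO fraction = (1.4600 × 71.844) / 186.739 = 104.892/186.739 = 0.5617.

56.17 wt%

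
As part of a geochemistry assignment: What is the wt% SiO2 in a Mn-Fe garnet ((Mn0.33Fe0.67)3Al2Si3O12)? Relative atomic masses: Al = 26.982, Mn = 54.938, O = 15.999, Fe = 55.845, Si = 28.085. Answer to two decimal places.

36.28 wt%

M((Mn0.33Fe0.67)3Al2Si3O12) = 496.844 g/mol; M(SiO2) = 60.083 g/mol.
Moles SiO2 per formula unit = 3 Si ÷ 1 = 3.0000.
SiO2 fraction = (3.0000 × 60.083) / 496.844 = 180.249/496.844 = 0.3628.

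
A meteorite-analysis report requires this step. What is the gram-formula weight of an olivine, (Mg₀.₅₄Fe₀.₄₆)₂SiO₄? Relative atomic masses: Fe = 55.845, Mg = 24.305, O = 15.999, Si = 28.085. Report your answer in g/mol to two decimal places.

169.71 g/mol

Mg: 1.08 × 24.305 = 26.2494
Fe: 0.92 × 55.845 = 51.3774
Si: 1 × 28.085 = 28.0850
O: 4 × 15.999 = 63.9960
Summing the contributions gives the formula mass.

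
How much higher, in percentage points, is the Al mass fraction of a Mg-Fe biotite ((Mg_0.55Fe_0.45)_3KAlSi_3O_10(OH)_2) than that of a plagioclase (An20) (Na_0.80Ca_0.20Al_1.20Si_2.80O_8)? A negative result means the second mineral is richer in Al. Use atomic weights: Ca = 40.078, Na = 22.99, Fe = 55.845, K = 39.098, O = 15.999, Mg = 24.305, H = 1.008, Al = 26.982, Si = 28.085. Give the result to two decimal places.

-6.33 percentage points

Al in (Mg_0.55Fe_0.45)_3KAlSi_3O_10(OH)_2: molar mass 459.833 g/mol; 1×26.982 = 26.982 g → 5.87 wt%.
Al in Na_0.80Ca_0.20Al_1.20Si_2.80O_8: molar mass 265.416 g/mol; 1.20×26.982 = 32.378 g → 12.20 wt%.
Difference = 5.87 − 12.20 = -6.33 percentage points.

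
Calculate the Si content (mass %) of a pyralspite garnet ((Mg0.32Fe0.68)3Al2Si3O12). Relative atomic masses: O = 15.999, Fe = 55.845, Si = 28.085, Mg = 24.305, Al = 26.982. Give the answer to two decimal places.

18.02 mass %

Formula mass = 0.96*24.305 + 2.04*55.845 + 2*26.982 + 3*28.085 + 12*15.999 = 467.464 g/mol, of which 84.255 g is Si.
So Si makes up 84.255/467.464 = 0.1802 of the mass, i.e. 18.02%.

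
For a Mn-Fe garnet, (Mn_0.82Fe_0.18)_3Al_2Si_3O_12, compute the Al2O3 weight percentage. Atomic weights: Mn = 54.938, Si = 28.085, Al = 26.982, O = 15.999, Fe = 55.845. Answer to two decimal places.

20.58 wt%

Molar mass of (Mn_0.82Fe_0.18)_3Al_2Si_3O_12 = 2.46*54.938 + 0.54*55.845 + 2*26.982 + 3*28.085 + 12*15.999 = 495.511 g/mol.
Each formula unit contains 2 Al, equivalent to 2/2 = 1.0000 mol Al2O3.
M(Al2O3) = 2×26.982 + 3×15.999 = 101.961 g/mol.
Mass of Al2O3 per formula unit = 1.0000 × 101.961 = 101.961 g.
Al2O3 wt% = 101.961 / 495.511 × 100 = 20.58%.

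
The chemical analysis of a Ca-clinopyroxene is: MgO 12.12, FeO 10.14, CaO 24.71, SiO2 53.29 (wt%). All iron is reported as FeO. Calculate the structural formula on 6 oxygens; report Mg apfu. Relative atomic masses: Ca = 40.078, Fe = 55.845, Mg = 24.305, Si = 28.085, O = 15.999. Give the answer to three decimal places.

MgO (M=40.304): mol = 0.30071; Mg = 0.30071, O = 0.30071.
FeO (M=71.844): mol = 0.14114; Fe = 0.14114, O = 0.14114.
CaO (M=56.077): mol = 0.44064; Ca = 0.44064, O = 0.44064.
SiO2 (M=60.083): mol = 0.88694; Si = 0.88694, O = 1.77388.
ΣO = 2.65637; factor = 6/ΣO = 2.25872.
Mg apfu = 0.30071 × 2.25872 = 0.679.

0.679 Mg apfu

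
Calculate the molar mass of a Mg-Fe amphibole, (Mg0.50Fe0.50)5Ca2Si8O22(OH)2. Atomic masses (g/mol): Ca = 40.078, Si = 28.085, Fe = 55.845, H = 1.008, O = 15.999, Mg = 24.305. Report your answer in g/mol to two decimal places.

891.20 g/mol

Mg: 2.50 × 24.305 = 60.7625
Fe: 2.50 × 55.845 = 139.6125
Ca: 2 × 40.078 = 80.1560
Si: 8 × 28.085 = 224.6800
O: 24 × 15.999 = 383.9760
H: 2 × 1.008 = 2.0160
Summing the contributions gives the formula mass.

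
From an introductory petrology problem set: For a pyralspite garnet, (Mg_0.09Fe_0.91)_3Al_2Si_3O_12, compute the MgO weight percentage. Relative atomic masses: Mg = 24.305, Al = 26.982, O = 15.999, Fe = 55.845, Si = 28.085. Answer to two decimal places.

2.22 wt%

Molar mass of (Mg_0.09Fe_0.91)_3Al_2Si_3O_12 = 0.27·24.305 + 2.73·55.845 + 2·26.982 + 3·28.085 + 12·15.999 = 489.226 g/mol.
Each formula unit contains 0.27 Mg, equivalent to 0.27/1 = 0.2700 mol MgO.
M(MgO) = 1×24.305 + 1×15.999 = 40.304 g/mol.
Mass of MgO per formula unit = 0.2700 × 40.304 = 10.882 g.
MgO wt% = 10.882 / 489.226 × 100 = 2.22%.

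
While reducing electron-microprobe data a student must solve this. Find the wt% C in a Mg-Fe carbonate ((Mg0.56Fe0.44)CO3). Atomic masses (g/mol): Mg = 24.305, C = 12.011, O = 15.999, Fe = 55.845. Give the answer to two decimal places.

Molar mass of (Mg0.56Fe0.44)CO3: 0.56·24.305 + 0.44·55.845 + 1·12.011 + 3·15.999 = 98.191 g/mol.
Mass of C per formula unit: 1 × 12.011 = 12.011 g.
Weight fraction C = 12.011 / 98.191 = 0.1223.

12.23 mass %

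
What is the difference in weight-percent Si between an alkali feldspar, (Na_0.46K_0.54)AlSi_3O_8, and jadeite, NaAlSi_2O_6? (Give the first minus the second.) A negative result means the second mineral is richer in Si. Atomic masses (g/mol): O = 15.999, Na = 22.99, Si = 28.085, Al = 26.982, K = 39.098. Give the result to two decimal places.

Si in (Na_0.46K_0.54)AlSi_3O_8: molar mass 270.917 g/mol; 3×28.085 = 84.255 g → 31.10 wt%.
Si in NaAlSi_2O_6: molar mass 202.136 g/mol; 2×28.085 = 56.170 g → 27.79 wt%.
Difference = 31.10 − 27.79 = 3.31 percentage points.

3.31 percentage points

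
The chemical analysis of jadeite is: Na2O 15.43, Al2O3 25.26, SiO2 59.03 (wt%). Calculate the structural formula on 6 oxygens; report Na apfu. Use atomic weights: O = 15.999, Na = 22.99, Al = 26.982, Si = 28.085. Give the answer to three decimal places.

Na2O: 15.43/61.979 = 0.24896 mol → 0.49792 mol Na, 0.24896 mol O.
Al2O3: 25.26/101.961 = 0.24774 mol → 0.49548 mol Al, 0.74322 mol O.
SiO2: 59.03/60.083 = 0.98247 mol → 0.98247 mol Si, 1.96494 mol O.
Total oxygen = 2.95712 mol. Normalization factor = 6/2.95712 = 2.02900.
Na per 6 O = 0.49792 × 2.02900 = 1.010.

1.010 Na apfu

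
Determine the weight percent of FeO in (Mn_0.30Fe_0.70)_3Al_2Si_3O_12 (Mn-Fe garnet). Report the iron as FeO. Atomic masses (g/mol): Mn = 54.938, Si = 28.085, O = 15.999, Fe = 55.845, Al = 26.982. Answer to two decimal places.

30.36 wt%

M((Mn_0.30Fe_0.70)_3Al_2Si_3O_12) = 496.926 g/mol; M(FeO) = 71.844 g/mol.
Moles FeO per formula unit = 2.10 Fe ÷ 1 = 2.1000.
FeO fraction = (2.1000 × 71.844) / 496.926 = 150.872/496.926 = 0.3036.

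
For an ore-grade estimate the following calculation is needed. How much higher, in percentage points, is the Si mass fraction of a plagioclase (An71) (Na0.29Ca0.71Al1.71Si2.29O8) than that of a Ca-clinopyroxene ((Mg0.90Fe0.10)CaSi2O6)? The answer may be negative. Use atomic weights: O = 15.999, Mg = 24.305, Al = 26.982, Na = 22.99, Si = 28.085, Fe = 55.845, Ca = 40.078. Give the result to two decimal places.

Si in Na0.29Ca0.71Al1.71Si2.29O8: molar mass 273.568 g/mol; 2.29×28.085 = 64.315 g → 23.51 wt%.
Si in (Mg0.90Fe0.10)CaSi2O6: molar mass 219.701 g/mol; 2×28.085 = 56.170 g → 25.57 wt%.
Difference = 23.51 − 25.57 = -2.06 percentage points.

-2.06 percentage points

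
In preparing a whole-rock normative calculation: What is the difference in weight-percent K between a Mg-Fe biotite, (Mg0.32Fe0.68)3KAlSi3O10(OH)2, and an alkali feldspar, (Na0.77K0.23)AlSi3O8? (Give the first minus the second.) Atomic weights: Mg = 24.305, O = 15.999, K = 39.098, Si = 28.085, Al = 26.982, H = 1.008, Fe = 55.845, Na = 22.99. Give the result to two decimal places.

4.74 percentage points

M((Mg0.32Fe0.68)3KAlSi3O10(OH)2) = 481.596 g/mol, so wt% K = 39.098/481.596 × 100 = 8.12%.
M((Na0.77K0.23)AlSi3O8) = 265.924 g/mol, so wt% K = 8.993/265.924 × 100 = 3.38%.
8.12 − 3.38 = 4.74 pp.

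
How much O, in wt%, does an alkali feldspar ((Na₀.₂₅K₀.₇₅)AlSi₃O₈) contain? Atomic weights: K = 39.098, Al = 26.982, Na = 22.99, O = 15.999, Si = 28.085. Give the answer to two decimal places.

Formula mass = 0.25×22.99 + 0.75×39.098 + 1×26.982 + 3×28.085 + 8×15.999 = 274.300 g/mol, of which 127.992 g is O.
So O makes up 127.992/274.300 = 0.4666 of the mass, i.e. 46.66%.

46.66 wt%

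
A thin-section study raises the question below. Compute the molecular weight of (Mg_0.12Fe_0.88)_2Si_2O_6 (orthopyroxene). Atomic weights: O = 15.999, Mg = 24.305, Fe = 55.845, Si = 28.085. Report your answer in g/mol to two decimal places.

256.28 g/mol

The formula mass is the sum 0.24×24.305 + 1.76×55.845 + 2×28.085 + 6×15.999.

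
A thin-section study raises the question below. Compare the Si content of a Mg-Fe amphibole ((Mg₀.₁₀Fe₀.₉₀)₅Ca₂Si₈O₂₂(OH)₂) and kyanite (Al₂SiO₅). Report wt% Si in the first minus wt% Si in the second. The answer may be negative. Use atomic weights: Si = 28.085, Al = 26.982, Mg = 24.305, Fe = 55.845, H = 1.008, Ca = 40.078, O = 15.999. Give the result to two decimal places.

M((Mg₀.₁₀Fe₀.₉₀)₅Ca₂Si₈O₂₂(OH)₂) = 954.283 g/mol, so wt% Si = 224.680/954.283 × 100 = 23.54%.
M(Al₂SiO₅) = 162.044 g/mol, so wt% Si = 28.085/162.044 × 100 = 17.33%.
23.54 − 17.33 = 6.21 pp.

6.21 percentage points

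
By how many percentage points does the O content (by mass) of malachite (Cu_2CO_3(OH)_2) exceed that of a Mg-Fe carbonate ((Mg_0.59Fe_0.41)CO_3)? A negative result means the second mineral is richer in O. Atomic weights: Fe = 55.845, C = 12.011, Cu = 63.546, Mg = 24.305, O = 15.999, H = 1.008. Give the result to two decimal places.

-13.18 percentage points

O in Cu_2CO_3(OH)_2: molar mass 221.114 g/mol; 5×15.999 = 79.995 g → 36.18 wt%.
O in (Mg_0.59Fe_0.41)CO_3: molar mass 97.244 g/mol; 3×15.999 = 47.997 g → 49.36 wt%.
Difference = 36.18 − 49.36 = -13.18 percentage points.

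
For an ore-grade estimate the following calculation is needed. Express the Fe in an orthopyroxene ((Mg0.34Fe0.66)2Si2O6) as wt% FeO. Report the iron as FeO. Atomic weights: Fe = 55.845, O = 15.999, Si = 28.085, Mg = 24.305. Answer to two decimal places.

Formula mass = 242.407 g/mol.
1.32 Fe → 1.3200 mol FeO per formula unit; M(FeO) = 71.844, so FeO mass = 94.834 g.
94.834/242.407 × 100 = 39.12 wt%.

39.12 wt%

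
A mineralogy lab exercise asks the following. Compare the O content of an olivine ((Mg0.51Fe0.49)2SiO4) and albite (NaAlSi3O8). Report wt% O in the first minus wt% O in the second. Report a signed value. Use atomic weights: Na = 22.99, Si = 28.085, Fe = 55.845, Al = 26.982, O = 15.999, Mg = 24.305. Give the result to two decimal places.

O in (Mg0.51Fe0.49)2SiO4: molar mass 171.600 g/mol; 4×15.999 = 63.996 g → 37.29 wt%.
O in NaAlSi3O8: molar mass 262.219 g/mol; 8×15.999 = 127.992 g → 48.81 wt%.
Difference = 37.29 − 48.81 = -11.52 percentage points.

-11.52 percentage points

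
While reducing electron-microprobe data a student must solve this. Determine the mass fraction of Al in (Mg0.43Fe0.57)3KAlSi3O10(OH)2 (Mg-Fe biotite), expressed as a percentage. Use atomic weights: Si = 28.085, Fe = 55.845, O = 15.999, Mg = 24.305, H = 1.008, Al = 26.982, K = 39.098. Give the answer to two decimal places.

5.73 weight percent

M((Mg0.43Fe0.57)3KAlSi3O10(OH)2) = 471.187 g/mol.
Al contributes 1 × 26.982 = 26.982 g per mole.
26.982/471.187 = 0.0573 → 5.73%.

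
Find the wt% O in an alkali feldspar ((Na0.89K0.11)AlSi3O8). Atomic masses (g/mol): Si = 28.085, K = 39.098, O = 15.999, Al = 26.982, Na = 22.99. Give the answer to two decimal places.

48.48 mass %

Molar mass of (Na0.89K0.11)AlSi3O8: 0.89*22.99 + 0.11*39.098 + 1*26.982 + 3*28.085 + 8*15.999 = 263.991 g/mol.
Mass of O per formula unit: 8 × 15.999 = 127.992 g.
Weight fraction O = 127.992 / 263.991 = 0.4848.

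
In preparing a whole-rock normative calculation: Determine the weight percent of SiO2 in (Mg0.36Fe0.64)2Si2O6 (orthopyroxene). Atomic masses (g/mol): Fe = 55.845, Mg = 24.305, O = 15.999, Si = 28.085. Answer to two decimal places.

49.83 wt%

Formula mass = 241.145 g/mol.
2 Si → 2.0000 mol SiO2 per formula unit; M(SiO2) = 60.083, so SiO2 mass = 120.166 g.
120.166/241.145 × 100 = 49.83 wt%.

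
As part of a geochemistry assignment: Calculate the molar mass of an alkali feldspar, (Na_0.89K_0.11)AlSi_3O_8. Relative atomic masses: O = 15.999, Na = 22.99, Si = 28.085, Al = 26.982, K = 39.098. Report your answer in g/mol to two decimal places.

The formula mass is the sum 0.89×22.99 + 0.11×39.098 + 1×26.982 + 3×28.085 + 8×15.999.

263.99 g/mol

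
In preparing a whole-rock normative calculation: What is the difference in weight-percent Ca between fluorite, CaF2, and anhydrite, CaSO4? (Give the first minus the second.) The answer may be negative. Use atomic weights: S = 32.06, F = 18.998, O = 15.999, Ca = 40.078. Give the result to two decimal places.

First mineral: 40.078 g Ca in 78.074 g formula = 51.33 wt% Ca.
Second mineral: 40.078 g Ca in 136.134 g formula = 29.44 wt% Ca.
51.33% − 29.44% gives a difference of 21.89 percentage points.

21.89 percentage points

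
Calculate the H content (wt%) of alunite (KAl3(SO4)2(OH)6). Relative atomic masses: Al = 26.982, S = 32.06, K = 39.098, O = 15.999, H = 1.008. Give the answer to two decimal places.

1.46 wt%

M(KAl3(SO4)2(OH)6) = 414.198 g/mol.
H contributes 6 × 1.008 = 6.048 g per mole.
6.048/414.198 = 0.0146 → 1.46%.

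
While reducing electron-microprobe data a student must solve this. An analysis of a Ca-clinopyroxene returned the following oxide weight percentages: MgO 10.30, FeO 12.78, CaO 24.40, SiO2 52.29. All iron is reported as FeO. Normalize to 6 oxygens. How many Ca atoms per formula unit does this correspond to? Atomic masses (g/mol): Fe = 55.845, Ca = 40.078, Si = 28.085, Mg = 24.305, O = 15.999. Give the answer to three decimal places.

10.30 wt% MgO ÷ 40.304 g/mol = 0.25556 mol, giving 0.25556 Mg and 0.25556 O.
12.78 wt% FeO ÷ 71.844 g/mol = 0.17789 mol, giving 0.17789 Fe and 0.17789 O.
24.40 wt% CaO ÷ 56.077 g/mol = 0.43512 mol, giving 0.43512 Ca and 0.43512 O.
52.29 wt% SiO2 ÷ 60.083 g/mol = 0.87030 mol, giving 0.87030 Si and 1.74060 O.
Oxygen sums to 2.60917; scaling by 6/2.60917 = 2.29958 puts the formula on 6 O.
Ca: 0.43512 × 2.29958 = 1.001 atoms per formula unit.

1.001 Ca apfu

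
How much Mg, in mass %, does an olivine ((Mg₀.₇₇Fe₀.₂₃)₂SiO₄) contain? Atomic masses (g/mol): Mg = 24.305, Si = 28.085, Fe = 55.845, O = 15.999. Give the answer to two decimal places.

24.12 mass %

Molar mass of (Mg₀.₇₇Fe₀.₂₃)₂SiO₄: 1.54×24.305 + 0.46×55.845 + 1×28.085 + 4×15.999 = 155.199 g/mol.
Mass of Mg per formula unit: 1.54 × 24.305 = 37.430 g.
Weight fraction Mg = 37.430 / 155.199 = 0.2412.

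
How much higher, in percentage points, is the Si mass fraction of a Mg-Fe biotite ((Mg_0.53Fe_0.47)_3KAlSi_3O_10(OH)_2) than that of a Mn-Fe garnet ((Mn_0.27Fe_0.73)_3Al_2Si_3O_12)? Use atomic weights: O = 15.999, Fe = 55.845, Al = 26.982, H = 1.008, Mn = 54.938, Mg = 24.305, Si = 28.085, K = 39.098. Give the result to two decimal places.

First mineral: 84.255 g Si in 461.725 g formula = 18.25 wt% Si.
Second mineral: 84.255 g Si in 497.007 g formula = 16.95 wt% Si.
18.25% − 16.95% gives a difference of 1.30 percentage points.

1.30 percentage points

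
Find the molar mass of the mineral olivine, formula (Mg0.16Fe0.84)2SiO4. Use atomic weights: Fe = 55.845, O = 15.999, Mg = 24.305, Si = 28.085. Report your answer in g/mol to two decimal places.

Mg: 0.32 × 24.305 = 7.7776
Fe: 1.68 × 55.845 = 93.8196
Si: 1 × 28.085 = 28.0850
O: 4 × 15.999 = 63.9960
Summing the contributions gives the formula mass.

193.68 g/mol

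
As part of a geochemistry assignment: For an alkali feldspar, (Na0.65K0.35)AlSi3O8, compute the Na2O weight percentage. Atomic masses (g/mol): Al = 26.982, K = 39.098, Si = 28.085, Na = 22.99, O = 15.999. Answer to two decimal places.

7.52 wt%

Formula mass = 267.857 g/mol.
0.65 Na → 0.3250 mol Na2O per formula unit; M(Na2O) = 61.979, so Na2O mass = 20.143 g.
20.143/267.857 × 100 = 7.52 wt%.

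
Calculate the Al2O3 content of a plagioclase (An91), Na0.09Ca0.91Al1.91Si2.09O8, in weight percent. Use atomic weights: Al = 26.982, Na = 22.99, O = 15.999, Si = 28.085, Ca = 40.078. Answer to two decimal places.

35.18 wt%

M(Na0.09Ca0.91Al1.91Si2.09O8) = 276.765 g/mol; M(Al2O3) = 101.961 g/mol.
Moles Al2O3 per formula unit = 1.91 Al ÷ 2 = 0.9550.
Al2O3 fraction = (0.9550 × 101.961) / 276.765 = 97.373/276.765 = 0.3518.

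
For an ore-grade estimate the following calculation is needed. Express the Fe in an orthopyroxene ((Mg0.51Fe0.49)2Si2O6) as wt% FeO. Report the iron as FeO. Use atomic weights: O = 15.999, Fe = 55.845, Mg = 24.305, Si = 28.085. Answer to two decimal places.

30.39 wt%

Formula mass = 231.683 g/mol.
0.98 Fe → 0.9800 mol FeO per formula unit; M(FeO) = 71.844, so FeO mass = 70.407 g.
70.407/231.683 × 100 = 30.39 wt%.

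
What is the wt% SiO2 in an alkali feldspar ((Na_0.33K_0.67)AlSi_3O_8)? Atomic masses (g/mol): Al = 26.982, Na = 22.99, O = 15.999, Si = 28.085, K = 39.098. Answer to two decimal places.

Molar mass of (Na_0.33K_0.67)AlSi_3O_8 = 0.33·22.99 + 0.67·39.098 + 1·26.982 + 3·28.085 + 8·15.999 = 273.011 g/mol.
Each formula unit contains 3 Si, equivalent to 3/1 = 3.0000 mol SiO2.
M(SiO2) = 1×28.085 + 2×15.999 = 60.083 g/mol.
Mass of SiO2 per formula unit = 3.0000 × 60.083 = 180.249 g.
SiO2 wt% = 180.249 / 273.011 × 100 = 66.02%.

66.02 wt%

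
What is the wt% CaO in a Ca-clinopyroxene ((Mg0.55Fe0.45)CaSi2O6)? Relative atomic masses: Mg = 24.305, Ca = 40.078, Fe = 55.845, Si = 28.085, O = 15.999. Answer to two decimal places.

M((Mg0.55Fe0.45)CaSi2O6) = 230.740 g/mol; M(CaO) = 56.077 g/mol.
Moles CaO per formula unit = 1 Ca ÷ 1 = 1.0000.
CaO fraction = (1.0000 × 56.077) / 230.740 = 56.077/230.740 = 0.2430.

24.30 wt%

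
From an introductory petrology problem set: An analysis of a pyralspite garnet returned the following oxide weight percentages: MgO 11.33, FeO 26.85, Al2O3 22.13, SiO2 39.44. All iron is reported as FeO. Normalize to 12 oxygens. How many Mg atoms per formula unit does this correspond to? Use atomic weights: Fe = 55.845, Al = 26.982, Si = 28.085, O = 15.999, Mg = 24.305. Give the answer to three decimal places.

MgO: 11.33/40.304 = 0.28111 mol → 0.28111 mol Mg, 0.28111 mol O.
FeO: 26.85/71.844 = 0.37373 mol → 0.37373 mol Fe, 0.37373 mol O.
Al2O3: 22.13/101.961 = 0.21704 mol → 0.43408 mol Al, 0.65112 mol O.
SiO2: 39.44/60.083 = 0.65643 mol → 0.65643 mol Si, 1.31286 mol O.
Total oxygen = 2.61882 mol. Normalization factor = 12/2.61882 = 4.58222.
Mg per 12 O = 0.28111 × 4.58222 = 1.288.

1.288 Mg apfu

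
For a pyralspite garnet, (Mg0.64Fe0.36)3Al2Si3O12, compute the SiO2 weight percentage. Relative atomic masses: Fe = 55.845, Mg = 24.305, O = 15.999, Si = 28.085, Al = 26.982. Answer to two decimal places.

M((Mg0.64Fe0.36)3Al2Si3O12) = 437.185 g/mol; M(SiO2) = 60.083 g/mol.
Moles SiO2 per formula unit = 3 Si ÷ 1 = 3.0000.
SiO2 fraction = (3.0000 × 60.083) / 437.185 = 180.249/437.185 = 0.4123.

41.23 wt%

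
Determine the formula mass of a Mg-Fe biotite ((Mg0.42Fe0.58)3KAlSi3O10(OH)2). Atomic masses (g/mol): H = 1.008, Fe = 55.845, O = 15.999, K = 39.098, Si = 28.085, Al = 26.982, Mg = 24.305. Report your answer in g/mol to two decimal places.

M = 1.26·24.305 + 1.74·55.845 + 1·39.098 + 1·26.982 + 3·28.085 + 12·15.999 + 2·1.008

472.13 g/mol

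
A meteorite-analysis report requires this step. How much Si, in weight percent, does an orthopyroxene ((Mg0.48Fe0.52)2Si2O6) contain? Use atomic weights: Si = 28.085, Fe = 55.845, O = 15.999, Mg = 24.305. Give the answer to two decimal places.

24.05 weight percent

Molar mass of (Mg0.48Fe0.52)2Si2O6: 0.96×24.305 + 1.04×55.845 + 2×28.085 + 6×15.999 = 233.576 g/mol.
Mass of Si per formula unit: 2 × 28.085 = 56.170 g.
Weight fraction Si = 56.170 / 233.576 = 0.2405.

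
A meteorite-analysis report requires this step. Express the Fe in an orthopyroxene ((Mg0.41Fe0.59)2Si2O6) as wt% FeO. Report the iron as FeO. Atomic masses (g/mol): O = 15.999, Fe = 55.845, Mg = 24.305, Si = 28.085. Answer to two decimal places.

35.62 wt%

Formula mass = 237.991 g/mol.
1.18 Fe → 1.1800 mol FeO per formula unit; M(FeO) = 71.844, so FeO mass = 84.776 g.
84.776/237.991 × 100 = 35.62 wt%.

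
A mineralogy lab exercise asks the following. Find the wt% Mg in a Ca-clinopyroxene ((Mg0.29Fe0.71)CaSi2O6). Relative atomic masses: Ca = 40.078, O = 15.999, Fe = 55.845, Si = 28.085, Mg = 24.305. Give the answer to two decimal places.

2.95 weight percent

Formula mass = 0.29·24.305 + 0.71·55.845 + 1·40.078 + 2·28.085 + 6·15.999 = 238.940 g/mol, of which 7.048 g is Mg.
So Mg makes up 7.048/238.940 = 0.0295 of the mass, i.e. 2.95%.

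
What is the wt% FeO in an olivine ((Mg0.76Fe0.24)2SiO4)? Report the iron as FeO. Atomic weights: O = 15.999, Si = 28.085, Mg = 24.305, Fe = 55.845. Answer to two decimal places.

M((Mg0.76Fe0.24)2SiO4) = 155.830 g/mol; M(FeO) = 71.844 g/mol.
Moles FeO per formula unit = 0.48 Fe ÷ 1 = 0.4800.
FeO fraction = (0.4800 × 71.844) / 155.830 = 34.485/155.830 = 0.2213.

22.13 wt%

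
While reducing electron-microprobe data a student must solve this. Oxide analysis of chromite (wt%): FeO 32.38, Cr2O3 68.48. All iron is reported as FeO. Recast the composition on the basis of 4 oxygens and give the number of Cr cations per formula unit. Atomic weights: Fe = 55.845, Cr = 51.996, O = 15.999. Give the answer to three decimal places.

FeO (M=71.844): mol = 0.45070; Fe = 0.45070, O = 0.45070.
Cr2O3 (M=151.989): mol = 0.45056; Cr = 0.90112, O = 1.35168.
ΣO = 1.80238; factor = 4/ΣO = 2.21929.
Cr apfu = 0.90112 × 2.21929 = 2.000.

2.000 Cr apfu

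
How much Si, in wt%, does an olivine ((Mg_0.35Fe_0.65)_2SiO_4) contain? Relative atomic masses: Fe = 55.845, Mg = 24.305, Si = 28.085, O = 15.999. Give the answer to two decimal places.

M((Mg_0.35Fe_0.65)_2SiO_4) = 181.693 g/mol.
Si contributes 1 × 28.085 = 28.085 g per mole.
28.085/181.693 = 0.1546 → 15.46%.

15.46 wt%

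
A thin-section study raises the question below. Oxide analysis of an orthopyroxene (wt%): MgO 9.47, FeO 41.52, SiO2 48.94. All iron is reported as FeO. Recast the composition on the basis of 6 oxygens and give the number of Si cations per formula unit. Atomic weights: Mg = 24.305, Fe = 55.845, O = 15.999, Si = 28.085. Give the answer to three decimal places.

2.001 Si apfu

MgO (M=40.304): mol = 0.23496; Mg = 0.23496, O = 0.23496.
FeO (M=71.844): mol = 0.57792; Fe = 0.57792, O = 0.57792.
SiO2 (M=60.083): mol = 0.81454; Si = 0.81454, O = 1.62908.
ΣO = 2.44196; factor = 6/ΣO = 2.45704.
Si apfu = 0.81454 × 2.45704 = 2.001.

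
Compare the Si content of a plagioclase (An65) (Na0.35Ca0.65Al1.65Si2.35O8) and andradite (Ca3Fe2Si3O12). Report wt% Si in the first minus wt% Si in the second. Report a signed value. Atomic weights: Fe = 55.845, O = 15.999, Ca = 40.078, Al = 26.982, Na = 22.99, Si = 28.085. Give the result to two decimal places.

7.63 percentage points

M(Na0.35Ca0.65Al1.65Si2.35O8) = 272.609 g/mol, so wt% Si = 66.000/272.609 × 100 = 24.21%.
M(Ca3Fe2Si3O12) = 508.167 g/mol, so wt% Si = 84.255/508.167 × 100 = 16.58%.
24.21 − 16.58 = 7.63 pp.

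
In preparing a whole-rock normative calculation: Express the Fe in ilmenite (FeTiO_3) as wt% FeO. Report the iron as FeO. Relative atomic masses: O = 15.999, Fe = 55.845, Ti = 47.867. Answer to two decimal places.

M(FeTiO_3) = 151.709 g/mol; M(FeO) = 71.844 g/mol.
Moles FeO per formula unit = 1 Fe ÷ 1 = 1.0000.
FeO fraction = (1.0000 × 71.844) / 151.709 = 71.844/151.709 = 0.4736.

47.36 wt%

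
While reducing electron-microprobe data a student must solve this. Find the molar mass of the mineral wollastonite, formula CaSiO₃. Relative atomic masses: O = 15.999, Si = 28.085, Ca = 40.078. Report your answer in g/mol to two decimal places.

116.16 g/mol

Ca: 1 × 40.078 = 40.0780
Si: 1 × 28.085 = 28.0850
O: 3 × 15.999 = 47.9970
Summing the contributions gives the formula mass.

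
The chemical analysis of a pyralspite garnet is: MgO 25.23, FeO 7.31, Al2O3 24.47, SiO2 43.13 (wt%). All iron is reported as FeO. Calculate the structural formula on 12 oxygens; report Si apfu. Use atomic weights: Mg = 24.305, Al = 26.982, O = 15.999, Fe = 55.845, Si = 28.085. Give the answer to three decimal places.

25.23 wt% MgO ÷ 40.304 g/mol = 0.62599 mol, giving 0.62599 Mg and 0.62599 O.
7.31 wt% FeO ÷ 71.844 g/mol = 0.10175 mol, giving 0.10175 Fe and 0.10175 O.
24.47 wt% Al2O3 ÷ 101.961 g/mol = 0.23999 mol, giving 0.47998 Al and 0.71997 O.
43.13 wt% SiO2 ÷ 60.083 g/mol = 0.71784 mol, giving 0.71784 Si and 1.43568 O.
Oxygen sums to 2.88339; scaling by 12/2.88339 = 4.16177 puts the formula on 12 O.
Si: 0.71784 × 4.16177 = 2.987 atoms per formula unit.

2.987 Si apfu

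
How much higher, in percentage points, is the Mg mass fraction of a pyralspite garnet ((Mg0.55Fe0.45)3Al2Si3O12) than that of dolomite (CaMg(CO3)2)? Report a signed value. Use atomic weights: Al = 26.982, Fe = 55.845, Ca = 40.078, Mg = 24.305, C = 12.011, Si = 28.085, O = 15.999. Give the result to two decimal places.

-4.18 percentage points

Mg in (Mg0.55Fe0.45)3Al2Si3O12: molar mass 445.701 g/mol; 1.65×24.305 = 40.103 g → 9.00 wt%.
Mg in CaMg(CO3)2: molar mass 184.399 g/mol; 1×24.305 = 24.305 g → 13.18 wt%.
Difference = 9.00 − 13.18 = -4.18 percentage points.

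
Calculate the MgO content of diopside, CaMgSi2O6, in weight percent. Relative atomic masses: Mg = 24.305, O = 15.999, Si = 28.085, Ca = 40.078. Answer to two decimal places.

18.61 wt%

Molar mass of CaMgSi2O6 = 1×40.078 + 1×24.305 + 2×28.085 + 6×15.999 = 216.547 g/mol.
Each formula unit contains 1 Mg, equivalent to 1/1 = 1.0000 mol MgO.
M(MgO) = 1×24.305 + 1×15.999 = 40.304 g/mol.
Mass of MgO per formula unit = 1.0000 × 40.304 = 40.304 g.
MgO wt% = 40.304 / 216.547 × 100 = 18.61%.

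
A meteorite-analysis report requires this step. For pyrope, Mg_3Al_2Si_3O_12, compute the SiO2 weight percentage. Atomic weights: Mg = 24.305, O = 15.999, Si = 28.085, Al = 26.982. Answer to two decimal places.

Formula mass = 403.122 g/mol.
3 Si → 3.0000 mol SiO2 per formula unit; M(SiO2) = 60.083, so SiO2 mass = 180.249 g.
180.249/403.122 × 100 = 44.71 wt%.

44.71 wt%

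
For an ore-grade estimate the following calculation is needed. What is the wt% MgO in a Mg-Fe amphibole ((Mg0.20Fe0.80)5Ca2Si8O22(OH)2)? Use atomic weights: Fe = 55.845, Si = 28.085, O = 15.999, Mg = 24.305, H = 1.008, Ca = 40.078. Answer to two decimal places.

4.29 wt%

Formula mass = 938.513 g/mol.
1 Mg → 1.0000 mol MgO per formula unit; M(MgO) = 40.304, so MgO mass = 40.304 g.
40.304/938.513 × 100 = 4.29 wt%.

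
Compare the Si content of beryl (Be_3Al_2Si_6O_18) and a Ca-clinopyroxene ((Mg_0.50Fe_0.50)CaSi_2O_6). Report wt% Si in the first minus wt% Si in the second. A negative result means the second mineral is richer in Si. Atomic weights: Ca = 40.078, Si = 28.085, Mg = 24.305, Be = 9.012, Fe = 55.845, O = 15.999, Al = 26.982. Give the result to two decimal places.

7.17 percentage points

M(Be_3Al_2Si_6O_18) = 537.492 g/mol, so wt% Si = 168.510/537.492 × 100 = 31.35%.
M((Mg_0.50Fe_0.50)CaSi_2O_6) = 232.317 g/mol, so wt% Si = 56.170/232.317 × 100 = 24.18%.
31.35 − 24.18 = 7.17 pp.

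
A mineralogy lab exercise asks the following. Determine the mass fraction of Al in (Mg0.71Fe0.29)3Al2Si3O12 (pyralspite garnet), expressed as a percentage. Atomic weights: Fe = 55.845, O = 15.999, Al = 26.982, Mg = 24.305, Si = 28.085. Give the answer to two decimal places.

12.53 weight percent

Molar mass of (Mg0.71Fe0.29)3Al2Si3O12: 2.13·24.305 + 0.87·55.845 + 2·26.982 + 3·28.085 + 12·15.999 = 430.562 g/mol.
Mass of Al per formula unit: 2 × 26.982 = 53.964 g.
Weight fraction Al = 53.964 / 430.562 = 0.1253.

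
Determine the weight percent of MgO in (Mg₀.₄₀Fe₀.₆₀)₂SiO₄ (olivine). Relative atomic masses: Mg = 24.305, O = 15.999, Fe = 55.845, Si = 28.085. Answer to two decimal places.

18.06 wt%

Molar mass of (Mg₀.₄₀Fe₀.₆₀)₂SiO₄ = 0.80·24.305 + 1.20·55.845 + 1·28.085 + 4·15.999 = 178.539 g/mol.
Each formula unit contains 0.80 Mg, equivalent to 0.80/1 = 0.8000 mol MgO.
M(MgO) = 1×24.305 + 1×15.999 = 40.304 g/mol.
Mass of MgO per formula unit = 0.8000 × 40.304 = 32.243 g.
MgO wt% = 32.243 / 178.539 × 100 = 18.06%.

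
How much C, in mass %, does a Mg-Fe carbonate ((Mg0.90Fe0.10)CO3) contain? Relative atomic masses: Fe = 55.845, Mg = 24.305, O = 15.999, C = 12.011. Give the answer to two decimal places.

13.73 mass %

Molar mass of (Mg0.90Fe0.10)CO3: 0.90×24.305 + 0.10×55.845 + 1×12.011 + 3×15.999 = 87.467 g/mol.
Mass of C per formula unit: 1 × 12.011 = 12.011 g.
Weight fraction C = 12.011 / 87.467 = 0.1373.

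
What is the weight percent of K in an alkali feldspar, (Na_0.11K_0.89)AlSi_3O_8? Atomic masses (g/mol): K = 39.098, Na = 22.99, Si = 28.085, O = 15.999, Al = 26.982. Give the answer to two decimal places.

12.58 wt%

M((Na_0.11K_0.89)AlSi_3O_8) = 276.555 g/mol.
K contributes 0.89 × 39.098 = 34.797 g per mole.
34.797/276.555 = 0.1258 → 12.58%.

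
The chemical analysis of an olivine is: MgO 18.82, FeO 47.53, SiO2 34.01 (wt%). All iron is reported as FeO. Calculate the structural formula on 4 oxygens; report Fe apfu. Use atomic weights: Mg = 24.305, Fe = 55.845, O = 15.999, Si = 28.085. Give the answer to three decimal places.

18.82 wt% MgO ÷ 40.304 g/mol = 0.46695 mol, giving 0.46695 Mg and 0.46695 O.
47.53 wt% FeO ÷ 71.844 g/mol = 0.66157 mol, giving 0.66157 Fe and 0.66157 O.
34.01 wt% SiO2 ÷ 60.083 g/mol = 0.56605 mol, giving 0.56605 Si and 1.13210 O.
Oxygen sums to 2.26062; scaling by 4/2.26062 = 1.76943 puts the formula on 4 O.
Fe: 0.66157 × 1.76943 = 1.171 atoms per formula unit.

1.171 Fe apfu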